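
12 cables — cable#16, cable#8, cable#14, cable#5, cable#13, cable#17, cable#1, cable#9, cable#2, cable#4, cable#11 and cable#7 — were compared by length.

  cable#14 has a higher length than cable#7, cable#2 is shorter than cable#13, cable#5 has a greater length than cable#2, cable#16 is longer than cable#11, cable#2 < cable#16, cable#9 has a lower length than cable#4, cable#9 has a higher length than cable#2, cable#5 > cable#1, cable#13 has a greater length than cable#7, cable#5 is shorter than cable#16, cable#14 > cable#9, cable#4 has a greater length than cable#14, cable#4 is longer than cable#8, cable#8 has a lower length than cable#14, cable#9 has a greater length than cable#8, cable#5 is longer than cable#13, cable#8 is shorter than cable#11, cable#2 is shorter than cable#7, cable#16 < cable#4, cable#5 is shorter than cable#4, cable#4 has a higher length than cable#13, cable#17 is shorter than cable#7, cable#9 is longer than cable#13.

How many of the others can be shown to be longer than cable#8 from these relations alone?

The elements the relations force above cable#8 are cable#9, cable#11, cable#16, cable#14, cable#4 — no chain reaches any other.
That is 5.

5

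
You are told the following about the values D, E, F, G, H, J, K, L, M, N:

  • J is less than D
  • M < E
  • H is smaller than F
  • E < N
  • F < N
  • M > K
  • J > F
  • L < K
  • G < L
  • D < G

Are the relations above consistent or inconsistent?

consistent

The single ordering H < F < J < D < G < L < K < M < E < N satisfies every listed relation, so no contradiction arises.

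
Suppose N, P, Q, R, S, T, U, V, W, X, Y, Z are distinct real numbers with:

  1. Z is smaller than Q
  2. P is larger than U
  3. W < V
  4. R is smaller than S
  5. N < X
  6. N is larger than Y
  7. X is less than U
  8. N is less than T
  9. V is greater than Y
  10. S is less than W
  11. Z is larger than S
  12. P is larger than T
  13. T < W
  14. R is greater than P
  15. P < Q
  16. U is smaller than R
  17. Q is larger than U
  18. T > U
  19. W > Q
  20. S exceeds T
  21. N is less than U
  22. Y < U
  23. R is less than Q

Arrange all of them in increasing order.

Y < N < X < U < T < P < R < S < Z < Q < W < V

Each adjacent pair is fixed by a given relation: Y < N; N < X; X < U; U < T; T < P; P < R; R < S; S < Z; Z < Q; Q < W; W < V. Chaining them end to end gives the full order.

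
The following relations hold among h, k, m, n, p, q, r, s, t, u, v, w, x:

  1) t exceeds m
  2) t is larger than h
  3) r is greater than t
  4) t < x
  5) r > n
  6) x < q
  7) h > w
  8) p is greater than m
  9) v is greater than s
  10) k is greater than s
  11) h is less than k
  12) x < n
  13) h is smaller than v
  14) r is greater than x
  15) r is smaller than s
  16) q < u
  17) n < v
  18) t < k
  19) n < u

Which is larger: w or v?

v

w < h and h < t give w < t.
With t < r: w < h < t < r.
With r < s: w < h < t < r < s.
Then s < v extends the chain to v.
So w < v; v is the larger of the two.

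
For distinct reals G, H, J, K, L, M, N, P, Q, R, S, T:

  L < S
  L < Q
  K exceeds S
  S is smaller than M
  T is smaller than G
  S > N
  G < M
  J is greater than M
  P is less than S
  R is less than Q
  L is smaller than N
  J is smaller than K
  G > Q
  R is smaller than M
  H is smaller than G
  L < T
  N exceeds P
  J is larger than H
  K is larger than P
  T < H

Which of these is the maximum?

K

P is not greatest since P < S; L is not greatest since L < Q; R is not greatest since R < M; T is not greatest since T < G; N is not greatest since N < S; H is not greatest since H < G; Q is not greatest since Q < G; G is not greatest since G < M; S is not greatest since S < M; M is not greatest since M < J; J is not greatest since J < K.
Only K has nothing above it, so K is the maximum.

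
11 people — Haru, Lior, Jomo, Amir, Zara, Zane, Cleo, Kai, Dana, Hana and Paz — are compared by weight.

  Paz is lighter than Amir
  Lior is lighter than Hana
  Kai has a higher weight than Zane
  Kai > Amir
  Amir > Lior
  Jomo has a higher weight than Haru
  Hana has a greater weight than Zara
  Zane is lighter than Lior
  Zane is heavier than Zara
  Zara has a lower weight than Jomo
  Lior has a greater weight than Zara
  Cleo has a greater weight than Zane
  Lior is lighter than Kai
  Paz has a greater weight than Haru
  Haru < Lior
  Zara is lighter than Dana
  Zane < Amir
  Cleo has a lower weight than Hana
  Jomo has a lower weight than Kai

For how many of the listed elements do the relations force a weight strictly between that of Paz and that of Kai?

1

The relations place Paz below Kai. An element lies strictly between them when it is forced above Paz and also forced below Kai.
Above Paz: {Amir}. Below Kai: {Zara, Haru, Jomo, Zane, Lior, Amir}.
Intersection: {Amir} — 1.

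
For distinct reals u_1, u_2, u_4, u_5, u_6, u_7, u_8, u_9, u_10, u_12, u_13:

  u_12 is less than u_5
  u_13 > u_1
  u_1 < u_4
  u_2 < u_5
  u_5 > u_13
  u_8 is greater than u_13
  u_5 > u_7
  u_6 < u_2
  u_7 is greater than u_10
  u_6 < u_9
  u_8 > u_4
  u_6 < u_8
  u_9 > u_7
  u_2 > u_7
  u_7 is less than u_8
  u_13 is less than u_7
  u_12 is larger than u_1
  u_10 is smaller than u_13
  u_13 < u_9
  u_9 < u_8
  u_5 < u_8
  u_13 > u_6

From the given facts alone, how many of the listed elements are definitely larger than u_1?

8

Directly above u_1: u_13, u_12, u_4.
One step further: u_7, u_9, u_5, u_8 (7 so far).
One step further: u_2 (8 so far).
Nothing else is reachable above u_1; 8 in all.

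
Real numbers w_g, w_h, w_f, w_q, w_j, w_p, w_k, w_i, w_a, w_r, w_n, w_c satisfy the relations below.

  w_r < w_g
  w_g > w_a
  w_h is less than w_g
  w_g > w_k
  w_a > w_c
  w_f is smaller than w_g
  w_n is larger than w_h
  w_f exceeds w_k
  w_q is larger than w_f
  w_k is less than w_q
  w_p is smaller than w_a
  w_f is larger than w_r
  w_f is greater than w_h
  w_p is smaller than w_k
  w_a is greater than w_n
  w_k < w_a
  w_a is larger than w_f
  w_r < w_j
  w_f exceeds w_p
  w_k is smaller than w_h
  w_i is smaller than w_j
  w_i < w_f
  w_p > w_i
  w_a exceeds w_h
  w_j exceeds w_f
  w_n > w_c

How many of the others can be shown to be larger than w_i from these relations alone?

Directly above w_i: w_p, w_f, w_j.
One step further: w_k, w_a, w_g, w_q (7 so far).
One step further: w_h (8 so far).
One step further: w_n (9 so far).
No other element is forced above w_i by the given relations, so the count is 9.

9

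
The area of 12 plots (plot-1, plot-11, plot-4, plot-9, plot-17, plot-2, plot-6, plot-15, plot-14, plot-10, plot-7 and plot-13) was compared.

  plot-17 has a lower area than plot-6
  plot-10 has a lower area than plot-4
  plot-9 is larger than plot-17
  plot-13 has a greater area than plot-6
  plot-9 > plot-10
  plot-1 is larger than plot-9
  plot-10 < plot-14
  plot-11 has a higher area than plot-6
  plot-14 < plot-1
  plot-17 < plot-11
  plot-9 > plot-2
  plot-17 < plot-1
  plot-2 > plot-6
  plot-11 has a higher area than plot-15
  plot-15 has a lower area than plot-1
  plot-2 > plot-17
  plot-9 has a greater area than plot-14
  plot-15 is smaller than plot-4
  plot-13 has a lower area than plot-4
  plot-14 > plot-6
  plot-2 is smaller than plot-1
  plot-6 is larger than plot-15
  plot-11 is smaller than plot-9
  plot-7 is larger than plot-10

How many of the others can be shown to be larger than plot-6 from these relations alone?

Directly above plot-6: plot-11, plot-14, plot-2, plot-13.
One step further: plot-9, plot-1, plot-4 (7 so far).
Nothing else is reachable above plot-6; 7 in all.

7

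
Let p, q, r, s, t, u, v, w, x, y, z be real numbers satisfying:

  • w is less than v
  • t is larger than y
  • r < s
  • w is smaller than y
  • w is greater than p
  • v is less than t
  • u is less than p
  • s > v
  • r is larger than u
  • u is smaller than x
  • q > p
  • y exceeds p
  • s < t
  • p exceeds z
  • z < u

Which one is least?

u is not least since z < u; x is not least since u < x; p is not least since z < p; w is not least since p < w; r is not least since u < r; v is not least since w < v; y is not least since p < y; s is not least since r < s; q is not least since p < q; t is not least since y < t.
Only z has nothing below it, so z is the least.

z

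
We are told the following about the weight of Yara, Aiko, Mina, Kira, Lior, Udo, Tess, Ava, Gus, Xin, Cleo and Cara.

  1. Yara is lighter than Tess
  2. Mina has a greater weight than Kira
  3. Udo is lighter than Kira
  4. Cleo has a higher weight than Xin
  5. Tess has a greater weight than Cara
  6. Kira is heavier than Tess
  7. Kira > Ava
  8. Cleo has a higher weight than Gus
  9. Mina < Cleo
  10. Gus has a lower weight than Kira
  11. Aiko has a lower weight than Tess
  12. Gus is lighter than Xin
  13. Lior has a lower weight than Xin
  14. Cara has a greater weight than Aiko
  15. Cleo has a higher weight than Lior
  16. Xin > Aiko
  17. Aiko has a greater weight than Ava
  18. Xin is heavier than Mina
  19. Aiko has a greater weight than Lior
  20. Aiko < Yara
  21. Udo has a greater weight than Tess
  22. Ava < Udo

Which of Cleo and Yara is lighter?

Yara

Yara < Tess and Tess < Udo give Yara < Udo.
Then Udo < Kira extends the chain to Kira.
With Kira < Mina: Yara < Tess < Udo < Kira < Mina.
Then Mina < Xin extends the chain to Xin.
Then Xin < Cleo extends the chain to Cleo.
So Yara < Cleo; Yara is the lighter of the two.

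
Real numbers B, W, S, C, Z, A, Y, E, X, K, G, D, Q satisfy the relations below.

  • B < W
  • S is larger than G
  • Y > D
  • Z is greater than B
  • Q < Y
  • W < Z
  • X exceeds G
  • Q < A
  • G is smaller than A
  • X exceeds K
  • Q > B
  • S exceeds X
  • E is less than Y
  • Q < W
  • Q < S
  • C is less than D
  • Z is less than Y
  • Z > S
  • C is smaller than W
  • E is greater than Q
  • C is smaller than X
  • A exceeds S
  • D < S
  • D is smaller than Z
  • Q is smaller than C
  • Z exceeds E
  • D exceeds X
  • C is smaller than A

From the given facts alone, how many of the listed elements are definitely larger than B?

From B the given relations immediately reach Q, W, Z.
From those, C, E, S, A, Y — 8 in total.
From those, X, D — 10 in total.
Nothing else is reachable above B; 10 in all.

10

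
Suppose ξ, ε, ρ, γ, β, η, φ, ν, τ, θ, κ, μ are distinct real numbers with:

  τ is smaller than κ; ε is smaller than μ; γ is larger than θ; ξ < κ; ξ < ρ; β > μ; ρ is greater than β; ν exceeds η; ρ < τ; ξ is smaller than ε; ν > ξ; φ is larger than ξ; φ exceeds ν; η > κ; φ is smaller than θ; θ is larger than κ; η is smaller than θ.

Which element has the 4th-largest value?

ν

Chaining the given pairs: ξ < ε < μ < β < ρ < τ < κ < η < ν < φ < θ < γ.
The 4th largest is ν.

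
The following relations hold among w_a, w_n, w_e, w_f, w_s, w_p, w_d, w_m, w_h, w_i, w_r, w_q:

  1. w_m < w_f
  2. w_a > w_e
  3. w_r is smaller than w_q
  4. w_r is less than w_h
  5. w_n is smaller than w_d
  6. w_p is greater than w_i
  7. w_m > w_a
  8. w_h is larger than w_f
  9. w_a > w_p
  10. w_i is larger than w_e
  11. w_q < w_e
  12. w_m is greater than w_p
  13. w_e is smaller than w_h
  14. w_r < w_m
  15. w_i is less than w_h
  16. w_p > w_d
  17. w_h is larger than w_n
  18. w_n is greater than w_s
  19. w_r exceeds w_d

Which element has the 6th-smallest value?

Chaining the given pairs: w_s < w_n < w_d < w_r < w_q < w_e < w_i < w_p < w_a < w_m < w_f < w_h.
The 6th smallest is w_e.

w_e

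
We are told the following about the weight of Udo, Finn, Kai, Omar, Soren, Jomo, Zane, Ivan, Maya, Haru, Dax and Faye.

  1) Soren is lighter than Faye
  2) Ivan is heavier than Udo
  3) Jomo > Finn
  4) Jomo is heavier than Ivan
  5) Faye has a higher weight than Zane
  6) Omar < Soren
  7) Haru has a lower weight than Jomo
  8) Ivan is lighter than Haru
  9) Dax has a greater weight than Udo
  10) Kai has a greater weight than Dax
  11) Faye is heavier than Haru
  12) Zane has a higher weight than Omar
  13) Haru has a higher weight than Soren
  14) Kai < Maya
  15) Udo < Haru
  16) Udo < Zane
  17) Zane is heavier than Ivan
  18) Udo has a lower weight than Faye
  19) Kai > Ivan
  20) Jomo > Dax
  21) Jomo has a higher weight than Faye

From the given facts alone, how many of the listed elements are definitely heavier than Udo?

Directly above Udo: Ivan, Dax, Zane, Haru, Faye.
One step further: Kai, Jomo (7 so far).
One step further: Maya (8 so far).
Nothing else is reachable above Udo; 8 in all.

8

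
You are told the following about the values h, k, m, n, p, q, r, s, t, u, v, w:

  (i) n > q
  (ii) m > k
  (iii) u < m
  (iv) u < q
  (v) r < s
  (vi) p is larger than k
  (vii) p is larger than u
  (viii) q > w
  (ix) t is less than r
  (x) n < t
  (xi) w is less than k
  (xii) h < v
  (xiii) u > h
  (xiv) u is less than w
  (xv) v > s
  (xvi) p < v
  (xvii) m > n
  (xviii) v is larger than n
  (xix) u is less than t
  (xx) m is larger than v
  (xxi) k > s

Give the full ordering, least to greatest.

h < u < w < q < n < t < r < s < k < p < v < m

The consecutive links are each given: h < u; u < w; w < q; q < n; n < t; t < r; r < s; s < k; k < p; p < v; v < m.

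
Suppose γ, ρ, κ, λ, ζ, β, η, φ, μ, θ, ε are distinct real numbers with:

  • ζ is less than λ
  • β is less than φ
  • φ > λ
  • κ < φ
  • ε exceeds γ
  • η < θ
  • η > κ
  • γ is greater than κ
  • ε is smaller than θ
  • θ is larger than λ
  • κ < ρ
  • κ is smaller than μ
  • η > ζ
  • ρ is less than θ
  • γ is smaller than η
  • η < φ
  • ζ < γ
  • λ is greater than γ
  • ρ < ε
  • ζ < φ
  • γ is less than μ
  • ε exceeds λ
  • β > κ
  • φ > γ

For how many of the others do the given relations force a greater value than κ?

9

The elements the relations force above κ are γ, λ, ρ, η, μ, ε, β, φ, θ — no chain reaches any other.
That is 9.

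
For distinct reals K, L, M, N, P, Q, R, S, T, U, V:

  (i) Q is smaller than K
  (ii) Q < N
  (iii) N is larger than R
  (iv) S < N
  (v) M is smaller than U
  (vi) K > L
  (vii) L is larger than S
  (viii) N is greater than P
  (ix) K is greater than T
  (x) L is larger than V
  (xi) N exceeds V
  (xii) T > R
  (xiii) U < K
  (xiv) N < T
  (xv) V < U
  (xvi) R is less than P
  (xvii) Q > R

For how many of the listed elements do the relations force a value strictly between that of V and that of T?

The relations place V below T. An element lies strictly between them when it is forced above V and also forced below T.
Above V: {U, N, L, K}. Below T: {R, Q, S, P, N}.
Intersection: {N} — 1.

1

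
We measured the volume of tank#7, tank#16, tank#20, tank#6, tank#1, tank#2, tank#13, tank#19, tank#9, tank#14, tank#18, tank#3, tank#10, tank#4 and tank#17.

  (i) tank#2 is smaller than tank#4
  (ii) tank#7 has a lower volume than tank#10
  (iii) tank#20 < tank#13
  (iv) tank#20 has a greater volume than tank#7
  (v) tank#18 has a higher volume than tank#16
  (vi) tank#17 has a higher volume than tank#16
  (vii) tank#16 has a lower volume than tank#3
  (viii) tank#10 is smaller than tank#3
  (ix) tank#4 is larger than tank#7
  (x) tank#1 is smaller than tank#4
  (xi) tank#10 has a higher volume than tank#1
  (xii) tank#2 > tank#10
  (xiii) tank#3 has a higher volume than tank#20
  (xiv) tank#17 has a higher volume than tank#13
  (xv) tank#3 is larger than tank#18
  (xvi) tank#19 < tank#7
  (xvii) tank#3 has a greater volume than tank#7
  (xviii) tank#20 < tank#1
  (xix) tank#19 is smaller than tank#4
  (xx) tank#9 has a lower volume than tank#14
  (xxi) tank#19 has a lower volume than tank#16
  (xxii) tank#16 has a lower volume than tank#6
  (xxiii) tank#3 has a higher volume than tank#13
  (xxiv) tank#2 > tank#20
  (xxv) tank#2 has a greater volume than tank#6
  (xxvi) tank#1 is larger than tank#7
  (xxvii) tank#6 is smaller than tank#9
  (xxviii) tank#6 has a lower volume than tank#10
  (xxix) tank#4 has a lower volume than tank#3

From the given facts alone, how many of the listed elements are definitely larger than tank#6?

6

Directly above tank#6: tank#9, tank#10, tank#2.
One step further: tank#4, tank#3, tank#14 (6 so far).
Nothing else is reachable above tank#6; 6 in all.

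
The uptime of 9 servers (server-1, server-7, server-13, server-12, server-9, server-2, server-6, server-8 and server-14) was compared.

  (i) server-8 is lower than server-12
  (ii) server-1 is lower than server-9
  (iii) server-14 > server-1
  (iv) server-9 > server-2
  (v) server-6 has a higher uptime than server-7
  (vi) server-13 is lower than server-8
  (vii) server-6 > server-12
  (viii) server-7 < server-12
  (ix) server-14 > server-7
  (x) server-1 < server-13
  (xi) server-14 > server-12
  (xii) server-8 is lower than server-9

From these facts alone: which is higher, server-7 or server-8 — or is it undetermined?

Following every chain through server-7: above server-7 we get server-12, server-14, server-6.
server-8 is not reached, and no chain runs the other way from server-8 to server-7.
So the given relations leave the order of server-7 and server-8 undetermined.

undetermined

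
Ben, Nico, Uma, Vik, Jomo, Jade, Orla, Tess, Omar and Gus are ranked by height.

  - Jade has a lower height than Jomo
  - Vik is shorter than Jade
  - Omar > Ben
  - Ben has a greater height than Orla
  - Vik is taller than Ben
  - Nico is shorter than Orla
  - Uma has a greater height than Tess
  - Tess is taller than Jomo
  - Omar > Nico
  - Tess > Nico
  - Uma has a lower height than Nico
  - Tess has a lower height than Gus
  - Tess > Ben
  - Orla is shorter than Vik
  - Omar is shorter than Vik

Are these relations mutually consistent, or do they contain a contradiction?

inconsistent

We have Tess < Uma stated directly, yet also Uma < Nico < Orla < Ben < Omar < Vik < Jade < Jomo < Tess by chaining the others — so Uma < Tess. Contradiction.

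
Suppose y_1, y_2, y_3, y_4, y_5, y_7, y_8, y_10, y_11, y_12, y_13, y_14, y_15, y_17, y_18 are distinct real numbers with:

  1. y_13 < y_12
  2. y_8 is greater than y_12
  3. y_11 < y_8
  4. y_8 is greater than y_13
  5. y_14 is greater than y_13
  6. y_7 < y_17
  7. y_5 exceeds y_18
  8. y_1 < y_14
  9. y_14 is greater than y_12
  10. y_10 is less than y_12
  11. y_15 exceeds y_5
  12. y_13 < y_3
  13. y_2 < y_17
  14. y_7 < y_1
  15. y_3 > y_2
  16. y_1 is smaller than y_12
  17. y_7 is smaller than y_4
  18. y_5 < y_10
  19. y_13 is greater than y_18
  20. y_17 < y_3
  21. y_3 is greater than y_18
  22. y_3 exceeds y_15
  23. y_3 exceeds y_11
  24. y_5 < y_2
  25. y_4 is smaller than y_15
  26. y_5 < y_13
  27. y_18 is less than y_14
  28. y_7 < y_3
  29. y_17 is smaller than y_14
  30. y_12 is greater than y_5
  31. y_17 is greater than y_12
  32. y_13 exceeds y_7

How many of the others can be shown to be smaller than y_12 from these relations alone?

6

Directly below y_12: y_5, y_10, y_13, y_1.
One step further: y_18, y_7 (6 so far).
No other element is forced below y_12 by the given relations, so the count is 6.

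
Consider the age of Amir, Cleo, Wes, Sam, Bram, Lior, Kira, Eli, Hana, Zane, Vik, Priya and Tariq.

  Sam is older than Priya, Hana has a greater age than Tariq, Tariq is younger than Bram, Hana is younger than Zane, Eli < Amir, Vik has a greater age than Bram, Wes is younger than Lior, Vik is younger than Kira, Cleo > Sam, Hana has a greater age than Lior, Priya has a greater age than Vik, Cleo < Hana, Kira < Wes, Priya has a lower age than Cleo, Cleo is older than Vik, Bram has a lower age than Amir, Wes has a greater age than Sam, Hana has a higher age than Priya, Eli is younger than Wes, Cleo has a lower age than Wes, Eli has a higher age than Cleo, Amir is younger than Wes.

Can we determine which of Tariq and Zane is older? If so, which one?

The relevant relations are Tariq < Bram; Bram < Vik; Vik < Priya; Priya < Sam; Sam < Cleo; Cleo < Eli; Eli < Amir; Amir < Wes; Wes < Lior; Lior < Hana; Hana < Zane.
Chaining these gives Tariq < Bram < Vik < Priya < Sam < Cleo < Eli < Amir < Wes < Lior < Hana < Zane.
So Zane is older.

Zane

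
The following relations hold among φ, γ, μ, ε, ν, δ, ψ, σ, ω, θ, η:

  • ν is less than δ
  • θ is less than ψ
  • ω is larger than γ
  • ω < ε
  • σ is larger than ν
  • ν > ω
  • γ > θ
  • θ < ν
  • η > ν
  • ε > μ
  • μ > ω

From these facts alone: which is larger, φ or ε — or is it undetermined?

undetermined

Following every chain through φ: nothing is chained to φ.
ε is not reached, and no chain runs the other way from ε to φ.
So the given relations leave the order of φ and ε undetermined.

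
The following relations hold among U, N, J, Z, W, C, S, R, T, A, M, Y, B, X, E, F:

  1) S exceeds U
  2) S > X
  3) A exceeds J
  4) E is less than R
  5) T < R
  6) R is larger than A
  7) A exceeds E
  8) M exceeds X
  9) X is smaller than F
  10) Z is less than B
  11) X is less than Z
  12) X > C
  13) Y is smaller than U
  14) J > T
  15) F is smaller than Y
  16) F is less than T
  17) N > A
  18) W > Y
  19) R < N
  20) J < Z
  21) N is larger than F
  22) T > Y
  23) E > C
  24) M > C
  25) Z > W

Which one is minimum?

C

Chaining upward from C: directly above it, X, E, M; then F, S, Z, A, R; then Y, T, B, N; then U, W, J.
That covers every other element, and nothing is given below C, so C is the minimum.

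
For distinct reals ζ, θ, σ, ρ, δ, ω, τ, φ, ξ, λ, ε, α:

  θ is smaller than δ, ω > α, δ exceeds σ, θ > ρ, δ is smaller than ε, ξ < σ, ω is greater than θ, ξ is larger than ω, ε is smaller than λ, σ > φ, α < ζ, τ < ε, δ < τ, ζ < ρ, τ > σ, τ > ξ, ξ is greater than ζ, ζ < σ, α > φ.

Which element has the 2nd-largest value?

ε

Piecing the relations together gives one ordering: φ < α < ζ < ρ < θ < ω < ξ < σ < δ < τ < ε < λ.
The 2nd largest is ε.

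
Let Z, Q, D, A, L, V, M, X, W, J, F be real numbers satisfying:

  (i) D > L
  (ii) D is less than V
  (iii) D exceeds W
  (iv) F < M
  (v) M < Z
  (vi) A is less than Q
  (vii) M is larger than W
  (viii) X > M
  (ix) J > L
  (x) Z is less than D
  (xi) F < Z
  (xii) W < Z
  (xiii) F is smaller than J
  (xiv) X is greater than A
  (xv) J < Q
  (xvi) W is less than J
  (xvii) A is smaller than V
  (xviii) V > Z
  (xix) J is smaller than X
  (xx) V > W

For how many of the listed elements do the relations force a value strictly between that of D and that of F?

Chaining upward from F reaches: J, M, X, Z, Q, V.
Chaining downward from D reaches: L, W, M, Z.
Strictly between F and D are those in both lists: M, Z — 2 elements.

2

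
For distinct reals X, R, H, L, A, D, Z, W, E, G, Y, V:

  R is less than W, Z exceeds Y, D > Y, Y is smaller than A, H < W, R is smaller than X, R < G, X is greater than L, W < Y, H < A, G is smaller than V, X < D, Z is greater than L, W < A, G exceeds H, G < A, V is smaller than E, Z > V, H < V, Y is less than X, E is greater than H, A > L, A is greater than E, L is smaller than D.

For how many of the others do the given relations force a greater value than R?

9

Directly above R: W, G, X.
One step further: Y, D, V, A (7 so far).
One step further: E, Z (9 so far).
Nothing else is reachable above R; 9 in all.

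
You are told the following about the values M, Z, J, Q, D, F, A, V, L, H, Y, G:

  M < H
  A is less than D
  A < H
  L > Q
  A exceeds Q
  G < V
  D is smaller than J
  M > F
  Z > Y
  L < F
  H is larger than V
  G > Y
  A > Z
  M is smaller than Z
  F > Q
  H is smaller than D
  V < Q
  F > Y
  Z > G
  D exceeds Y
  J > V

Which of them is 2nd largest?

D

Piecing the relations together gives one ordering: Y < G < V < Q < L < F < M < Z < A < H < D < J.
Counting 2 from the largest end gives D.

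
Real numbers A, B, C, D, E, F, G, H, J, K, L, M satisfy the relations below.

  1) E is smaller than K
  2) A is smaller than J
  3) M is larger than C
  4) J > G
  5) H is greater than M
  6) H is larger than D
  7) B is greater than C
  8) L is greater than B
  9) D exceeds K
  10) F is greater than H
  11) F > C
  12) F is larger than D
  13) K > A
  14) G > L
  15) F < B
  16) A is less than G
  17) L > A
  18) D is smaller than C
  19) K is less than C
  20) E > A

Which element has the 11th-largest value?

E

Chaining the given pairs: A < E < K < D < C < M < H < F < B < L < G < J.
Counting 11 from the largest end gives E.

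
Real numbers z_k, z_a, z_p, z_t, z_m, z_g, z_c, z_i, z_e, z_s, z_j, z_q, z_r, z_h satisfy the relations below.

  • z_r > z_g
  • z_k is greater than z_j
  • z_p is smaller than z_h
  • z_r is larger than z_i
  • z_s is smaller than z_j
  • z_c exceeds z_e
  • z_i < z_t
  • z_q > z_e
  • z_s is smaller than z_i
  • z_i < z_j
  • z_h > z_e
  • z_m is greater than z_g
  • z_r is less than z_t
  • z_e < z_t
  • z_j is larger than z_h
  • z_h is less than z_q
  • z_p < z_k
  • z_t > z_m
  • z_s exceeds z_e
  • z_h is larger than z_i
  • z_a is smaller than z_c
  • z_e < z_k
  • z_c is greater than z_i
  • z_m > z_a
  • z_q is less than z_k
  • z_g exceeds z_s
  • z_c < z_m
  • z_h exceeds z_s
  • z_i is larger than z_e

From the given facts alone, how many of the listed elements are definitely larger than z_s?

Directly above z_s: z_i, z_g, z_h, z_j.
One step further: z_c, z_m, z_q, z_k, z_r, z_t (10 so far).
Nothing else is reachable above z_s; 10 in all.

10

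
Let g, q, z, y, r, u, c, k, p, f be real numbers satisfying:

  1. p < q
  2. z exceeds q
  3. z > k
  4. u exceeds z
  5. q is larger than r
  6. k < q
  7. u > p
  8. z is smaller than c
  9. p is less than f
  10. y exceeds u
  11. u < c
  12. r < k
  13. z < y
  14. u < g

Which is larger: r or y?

y

Following the relations from r: r < k < q < z < u < y.
So r < y; y is the larger of the two.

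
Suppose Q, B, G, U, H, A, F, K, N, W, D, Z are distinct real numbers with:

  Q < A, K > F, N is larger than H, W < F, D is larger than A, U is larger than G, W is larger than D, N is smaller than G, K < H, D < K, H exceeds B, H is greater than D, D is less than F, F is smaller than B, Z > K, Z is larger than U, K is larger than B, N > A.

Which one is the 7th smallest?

Chaining the given pairs: Q < A < D < W < F < B < K < H < N < G < U < Z.
The 7th smallest is K.

K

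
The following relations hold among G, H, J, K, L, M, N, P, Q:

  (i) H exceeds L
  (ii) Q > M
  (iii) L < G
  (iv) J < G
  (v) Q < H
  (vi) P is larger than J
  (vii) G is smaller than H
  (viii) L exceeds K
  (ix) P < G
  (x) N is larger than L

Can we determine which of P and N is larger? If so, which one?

Following every chain through P: above P we get G, H; below P we get J.
N is not reached, and no chain runs the other way from N to P.
So the given relations leave the order of P and N undetermined.

undetermined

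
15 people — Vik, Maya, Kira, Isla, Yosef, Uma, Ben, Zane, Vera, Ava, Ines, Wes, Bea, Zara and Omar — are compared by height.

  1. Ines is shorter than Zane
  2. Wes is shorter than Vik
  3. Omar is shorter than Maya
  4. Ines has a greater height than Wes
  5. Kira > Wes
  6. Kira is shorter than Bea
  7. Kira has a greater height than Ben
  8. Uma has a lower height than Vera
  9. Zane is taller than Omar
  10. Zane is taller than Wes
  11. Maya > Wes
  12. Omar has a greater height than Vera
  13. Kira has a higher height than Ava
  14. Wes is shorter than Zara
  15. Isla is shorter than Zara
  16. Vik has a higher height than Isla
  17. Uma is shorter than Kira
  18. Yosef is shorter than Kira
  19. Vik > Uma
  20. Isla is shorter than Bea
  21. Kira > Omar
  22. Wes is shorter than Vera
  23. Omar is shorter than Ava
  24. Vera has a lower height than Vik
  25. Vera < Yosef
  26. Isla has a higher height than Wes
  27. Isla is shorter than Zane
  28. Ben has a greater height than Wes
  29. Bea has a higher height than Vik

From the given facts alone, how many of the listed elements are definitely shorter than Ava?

4

The elements the relations force below Ava are Wes, Uma, Vera, Omar — no chain reaches any other.
That is 4.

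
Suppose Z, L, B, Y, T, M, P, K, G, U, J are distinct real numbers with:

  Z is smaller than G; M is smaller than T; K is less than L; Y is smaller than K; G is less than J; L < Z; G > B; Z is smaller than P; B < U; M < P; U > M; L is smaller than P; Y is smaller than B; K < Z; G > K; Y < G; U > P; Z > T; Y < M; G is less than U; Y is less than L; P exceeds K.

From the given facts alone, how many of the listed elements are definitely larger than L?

The elements the relations force above L are Z, G, P, J, U — no chain reaches any other.
That is 5.

5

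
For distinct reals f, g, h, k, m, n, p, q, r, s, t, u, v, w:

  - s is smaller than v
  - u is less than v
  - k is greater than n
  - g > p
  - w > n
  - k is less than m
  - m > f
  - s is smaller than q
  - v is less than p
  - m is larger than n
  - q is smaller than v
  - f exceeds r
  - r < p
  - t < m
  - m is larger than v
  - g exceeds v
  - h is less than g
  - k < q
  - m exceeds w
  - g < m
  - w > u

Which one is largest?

m

Chaining downward from m: directly below it, n, k, v, t, w, f, g; then u, r, h, s, q, p.
That covers every other element, and nothing is given above m, so m is the largest.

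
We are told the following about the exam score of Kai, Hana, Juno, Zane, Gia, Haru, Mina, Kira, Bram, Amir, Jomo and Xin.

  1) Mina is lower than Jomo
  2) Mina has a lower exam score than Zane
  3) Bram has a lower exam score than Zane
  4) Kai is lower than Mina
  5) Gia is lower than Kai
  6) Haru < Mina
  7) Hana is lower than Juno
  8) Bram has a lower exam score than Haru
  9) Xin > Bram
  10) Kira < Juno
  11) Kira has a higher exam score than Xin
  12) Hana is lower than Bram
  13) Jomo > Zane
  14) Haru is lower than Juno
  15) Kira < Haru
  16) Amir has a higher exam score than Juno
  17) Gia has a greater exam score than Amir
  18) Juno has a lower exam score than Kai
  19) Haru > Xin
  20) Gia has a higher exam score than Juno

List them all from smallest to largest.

Hana < Bram < Xin < Kira < Haru < Juno < Amir < Gia < Kai < Mina < Zane < Jomo

The consecutive links are each given: Hana < Bram; Bram < Xin; Xin < Kira; Kira < Haru; Haru < Juno; Juno < Amir; Amir < Gia; Gia < Kai; Kai < Mina; Mina < Zane; Zane < Jomo.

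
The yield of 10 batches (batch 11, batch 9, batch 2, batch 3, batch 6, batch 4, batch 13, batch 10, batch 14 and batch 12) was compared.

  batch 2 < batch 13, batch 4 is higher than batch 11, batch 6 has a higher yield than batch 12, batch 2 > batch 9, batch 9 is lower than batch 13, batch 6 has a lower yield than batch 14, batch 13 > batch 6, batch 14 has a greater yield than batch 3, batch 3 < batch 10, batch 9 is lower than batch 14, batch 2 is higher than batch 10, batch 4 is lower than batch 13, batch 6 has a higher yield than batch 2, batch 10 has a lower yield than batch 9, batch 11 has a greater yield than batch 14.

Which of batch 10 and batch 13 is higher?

The relevant relations are batch 10 < batch 9; batch 9 < batch 2; batch 2 < batch 6; batch 6 < batch 14; batch 14 < batch 11; batch 11 < batch 4; batch 4 < batch 13.
Together: batch 10 < batch 9 < batch 2 < batch 6 < batch 14 < batch 11 < batch 4 < batch 13.
So batch 10 < batch 13; batch 13 is the higher of the two.

batch 13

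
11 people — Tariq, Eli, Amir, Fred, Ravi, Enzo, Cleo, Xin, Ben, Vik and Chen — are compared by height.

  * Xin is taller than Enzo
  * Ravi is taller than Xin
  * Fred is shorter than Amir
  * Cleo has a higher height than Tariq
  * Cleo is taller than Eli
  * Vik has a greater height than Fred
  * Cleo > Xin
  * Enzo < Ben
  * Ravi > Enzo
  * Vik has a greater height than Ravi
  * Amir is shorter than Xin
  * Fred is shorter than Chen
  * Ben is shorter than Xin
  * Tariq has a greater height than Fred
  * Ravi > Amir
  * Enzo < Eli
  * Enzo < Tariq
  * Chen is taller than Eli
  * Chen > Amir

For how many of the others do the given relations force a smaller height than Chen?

4

From Chen the given relations immediately reach Fred, Amir, Eli.
From those, Enzo — 4 in total.
Nothing else is reachable below Chen; 4 in all.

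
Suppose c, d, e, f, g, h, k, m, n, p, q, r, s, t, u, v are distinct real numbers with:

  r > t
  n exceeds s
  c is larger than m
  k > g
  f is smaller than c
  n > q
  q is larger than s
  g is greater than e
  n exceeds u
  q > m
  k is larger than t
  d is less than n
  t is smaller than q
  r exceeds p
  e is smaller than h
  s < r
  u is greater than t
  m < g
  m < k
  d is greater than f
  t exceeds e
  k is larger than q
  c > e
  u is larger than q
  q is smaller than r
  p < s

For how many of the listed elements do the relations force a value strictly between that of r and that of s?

Chaining upward from s reaches: q, u, k, n.
Chaining downward from r reaches: m, p, e, t, q.
Strictly between s and r are those in both lists: q — 1 element.

1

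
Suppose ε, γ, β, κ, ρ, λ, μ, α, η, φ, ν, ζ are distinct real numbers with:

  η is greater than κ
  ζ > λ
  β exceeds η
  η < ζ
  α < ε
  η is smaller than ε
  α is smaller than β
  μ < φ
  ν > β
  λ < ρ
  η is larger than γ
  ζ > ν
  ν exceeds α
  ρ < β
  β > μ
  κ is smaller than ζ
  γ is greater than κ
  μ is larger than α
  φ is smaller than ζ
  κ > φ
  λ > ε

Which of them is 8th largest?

Piecing the relations together gives one ordering: α < μ < φ < κ < γ < η < ε < λ < ρ < β < ν < ζ.
The 8th largest is γ.

γ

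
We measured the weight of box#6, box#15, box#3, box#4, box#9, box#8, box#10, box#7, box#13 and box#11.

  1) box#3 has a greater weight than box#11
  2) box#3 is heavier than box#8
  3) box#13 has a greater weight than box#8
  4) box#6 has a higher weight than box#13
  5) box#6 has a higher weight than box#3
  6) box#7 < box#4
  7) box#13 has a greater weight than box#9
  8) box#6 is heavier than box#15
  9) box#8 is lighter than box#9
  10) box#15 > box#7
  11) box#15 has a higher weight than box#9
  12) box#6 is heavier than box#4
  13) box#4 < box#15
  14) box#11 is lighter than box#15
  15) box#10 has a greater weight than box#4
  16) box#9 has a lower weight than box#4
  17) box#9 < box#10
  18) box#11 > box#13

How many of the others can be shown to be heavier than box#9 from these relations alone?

7

The elements the relations force above box#9 are box#4, box#13, box#11, box#3, box#10, box#15, box#6 — no chain reaches any other.
That is 7.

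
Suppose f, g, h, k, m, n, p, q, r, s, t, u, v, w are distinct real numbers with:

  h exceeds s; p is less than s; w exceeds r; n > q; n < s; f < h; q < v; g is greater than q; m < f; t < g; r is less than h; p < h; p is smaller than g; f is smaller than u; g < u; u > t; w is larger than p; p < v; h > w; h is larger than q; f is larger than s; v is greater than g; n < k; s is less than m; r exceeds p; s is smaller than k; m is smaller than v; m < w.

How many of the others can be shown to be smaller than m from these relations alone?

4

The elements the relations force below m are q, p, n, s — no chain reaches any other.
That is 4.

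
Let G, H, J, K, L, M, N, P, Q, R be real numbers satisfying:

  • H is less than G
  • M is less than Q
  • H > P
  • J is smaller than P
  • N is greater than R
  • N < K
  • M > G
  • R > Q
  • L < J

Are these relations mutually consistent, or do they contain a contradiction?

consistent

Every relation is compatible with L < J < P < H < G < M < Q < R < N < K; the set is consistent.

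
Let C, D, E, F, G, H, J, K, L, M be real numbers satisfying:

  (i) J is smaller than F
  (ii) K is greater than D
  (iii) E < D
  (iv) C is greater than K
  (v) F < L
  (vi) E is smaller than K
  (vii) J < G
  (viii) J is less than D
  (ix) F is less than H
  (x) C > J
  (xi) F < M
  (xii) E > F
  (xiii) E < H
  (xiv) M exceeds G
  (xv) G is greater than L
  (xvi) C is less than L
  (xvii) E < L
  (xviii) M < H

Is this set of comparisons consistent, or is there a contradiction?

The single ordering J < F < E < D < K < C < L < G < M < H satisfies every listed relation, so no contradiction arises.

consistent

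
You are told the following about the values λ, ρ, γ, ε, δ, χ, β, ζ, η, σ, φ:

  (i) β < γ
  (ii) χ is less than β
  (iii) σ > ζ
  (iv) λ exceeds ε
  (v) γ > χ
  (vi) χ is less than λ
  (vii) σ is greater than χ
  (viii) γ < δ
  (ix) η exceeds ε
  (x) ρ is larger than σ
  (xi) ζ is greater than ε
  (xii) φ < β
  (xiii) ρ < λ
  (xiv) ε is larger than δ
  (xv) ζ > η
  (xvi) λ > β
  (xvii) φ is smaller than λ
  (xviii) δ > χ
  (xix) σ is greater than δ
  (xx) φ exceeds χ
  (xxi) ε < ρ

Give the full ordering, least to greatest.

χ < φ < β < γ < δ < ε < η < ζ < σ < ρ < λ

Each adjacent pair is fixed by a given relation: χ < φ; φ < β; β < γ; γ < δ; δ < ε; ε < η; η < ζ; ζ < σ; σ < ρ; ρ < λ. Chaining them end to end gives the full order.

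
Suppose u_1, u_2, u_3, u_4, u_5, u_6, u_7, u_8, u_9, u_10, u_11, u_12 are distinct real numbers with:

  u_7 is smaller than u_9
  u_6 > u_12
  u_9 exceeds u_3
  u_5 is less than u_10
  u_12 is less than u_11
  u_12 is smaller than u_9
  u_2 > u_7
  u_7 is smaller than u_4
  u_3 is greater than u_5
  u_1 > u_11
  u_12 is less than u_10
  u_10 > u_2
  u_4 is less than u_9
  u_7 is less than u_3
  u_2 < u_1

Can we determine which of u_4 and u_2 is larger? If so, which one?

Following every chain through u_2: above u_2 we get u_10, u_1; below u_2 we get u_7.
u_4 is not reached, and no chain runs the other way from u_4 to u_2.
So the given relations leave the order of u_2 and u_4 undetermined.

undetermined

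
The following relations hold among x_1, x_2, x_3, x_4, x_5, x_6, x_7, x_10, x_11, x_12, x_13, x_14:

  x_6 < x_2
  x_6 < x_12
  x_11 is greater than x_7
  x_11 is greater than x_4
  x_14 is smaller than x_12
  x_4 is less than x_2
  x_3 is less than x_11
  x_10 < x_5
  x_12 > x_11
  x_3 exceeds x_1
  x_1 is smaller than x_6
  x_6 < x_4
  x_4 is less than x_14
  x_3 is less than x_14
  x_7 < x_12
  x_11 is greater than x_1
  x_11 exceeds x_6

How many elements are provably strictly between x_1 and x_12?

The relations place x_1 below x_12. An element lies strictly between them when it is forced above x_1 and also forced below x_12.
Above x_1: {x_3, x_6, x_4, x_2, x_11, x_14}. Below x_12: {x_7, x_3, x_6, x_4, x_11, x_14}.
Intersection: {x_3, x_6, x_4, x_11, x_14} — 5.

5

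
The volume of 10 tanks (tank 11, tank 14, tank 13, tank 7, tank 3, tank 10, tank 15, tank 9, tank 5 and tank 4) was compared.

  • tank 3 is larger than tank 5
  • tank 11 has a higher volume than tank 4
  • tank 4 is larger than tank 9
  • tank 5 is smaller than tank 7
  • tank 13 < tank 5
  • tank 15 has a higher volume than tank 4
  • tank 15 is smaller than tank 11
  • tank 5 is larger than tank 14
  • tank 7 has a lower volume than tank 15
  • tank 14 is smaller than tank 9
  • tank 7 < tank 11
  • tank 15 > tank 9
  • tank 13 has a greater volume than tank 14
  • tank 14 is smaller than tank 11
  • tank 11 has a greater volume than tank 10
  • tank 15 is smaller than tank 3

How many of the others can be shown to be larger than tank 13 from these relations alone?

5

Directly above tank 13: tank 5.
One step further: tank 7, tank 3 (3 so far).
One step further: tank 15, tank 11 (5 so far).
Nothing else is reachable above tank 13; 5 in all.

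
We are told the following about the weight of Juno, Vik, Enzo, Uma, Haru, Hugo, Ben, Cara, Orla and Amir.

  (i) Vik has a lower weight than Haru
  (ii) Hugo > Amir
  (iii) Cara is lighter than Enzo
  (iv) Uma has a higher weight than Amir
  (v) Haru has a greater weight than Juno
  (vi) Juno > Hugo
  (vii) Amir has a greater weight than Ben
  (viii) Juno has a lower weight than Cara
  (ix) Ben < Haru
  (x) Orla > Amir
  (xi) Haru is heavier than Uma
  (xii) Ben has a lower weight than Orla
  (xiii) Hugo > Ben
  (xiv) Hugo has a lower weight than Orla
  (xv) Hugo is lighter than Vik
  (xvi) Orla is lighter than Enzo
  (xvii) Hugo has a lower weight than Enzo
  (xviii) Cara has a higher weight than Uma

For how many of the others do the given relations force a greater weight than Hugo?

6

From Hugo the given relations immediately reach Orla, Juno, Vik, Enzo.
From those, Cara, Haru — 6 in total.
Nothing else is reachable above Hugo; 6 in all.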